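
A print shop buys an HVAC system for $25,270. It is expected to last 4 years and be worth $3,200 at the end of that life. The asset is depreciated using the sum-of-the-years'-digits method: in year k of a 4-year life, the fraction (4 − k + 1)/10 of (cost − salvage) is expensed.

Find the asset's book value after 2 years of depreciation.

Depreciable base = $25,270 − $3,200 = $22,070.
Sum of the years' digits = 4+3+2+1 = 10.
Year 1: $22,070 × 4/10 = $8,828. Book value $16,442.
Year 2: $22,070 × 3/10 = $6,621. Book value $9,821.

$9,821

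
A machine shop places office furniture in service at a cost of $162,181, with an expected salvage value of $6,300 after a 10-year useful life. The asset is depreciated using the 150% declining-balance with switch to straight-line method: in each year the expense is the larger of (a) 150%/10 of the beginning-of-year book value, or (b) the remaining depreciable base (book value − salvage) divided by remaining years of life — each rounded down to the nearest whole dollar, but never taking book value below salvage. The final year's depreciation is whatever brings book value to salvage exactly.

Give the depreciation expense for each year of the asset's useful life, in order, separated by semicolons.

$24,327; $20,678; $17,576; $14,940; $13,060; $13,060; $13,060; $13,060; $13,060; $13,060

Depreciable base = $162,181 − $6,300 = $155,881.
Year 1: DB = ⌊$162,181 × 150%/10⌋ = $24,327; SL = ⌊$155,881/10⌋ = $15,588 → take DB $24,327. Book value $137,854.
Year 2: DB = ⌊$137,854 × 150%/10⌋ = $20,678; SL = ⌊$131,554/9⌋ = $14,617 → take DB $20,678. Book value $117,176.
Year 3: DB = ⌊$117,176 × 150%/10⌋ = $17,576; SL = ⌊$110,876/8⌋ = $13,859 → take DB $17,576. Book value $99,600.
Year 4: DB = ⌊$99,600 × 150%/10⌋ = $14,940; SL = ⌊$93,300/7⌋ = $13,328 → take DB $14,940. Book value $84,660.
Year 5: DB = ⌊$84,660 × 150%/10⌋ = $12,699; SL = ⌊$78,360/6⌋ = $13,060 → take SL $13,060. Book value $71,600.
Year 6: DB = ⌊$71,600 × 150%/10⌋ = $10,740; SL = ⌊$65,300/5⌋ = $13,060 → take SL $13,060. Book value $58,540.
Year 7: DB = ⌊$58,540 × 150%/10⌋ = $8,781; SL = ⌊$52,240/4⌋ = $13,060 → take SL $13,060. Book value $45,480.
Year 8: DB = ⌊$45,480 × 150%/10⌋ = $6,822; SL = ⌊$39,180/3⌋ = $13,060 → take SL $13,060. Book value $32,420.
Year 9: DB = ⌊$32,420 × 150%/10⌋ = $4,863; SL = ⌊$26,120/2⌋ = $13,060 → take SL $13,060. Book value $19,360.
Year 10 (final): $19,360 − $6,300 = $13,060. Book value $6,300.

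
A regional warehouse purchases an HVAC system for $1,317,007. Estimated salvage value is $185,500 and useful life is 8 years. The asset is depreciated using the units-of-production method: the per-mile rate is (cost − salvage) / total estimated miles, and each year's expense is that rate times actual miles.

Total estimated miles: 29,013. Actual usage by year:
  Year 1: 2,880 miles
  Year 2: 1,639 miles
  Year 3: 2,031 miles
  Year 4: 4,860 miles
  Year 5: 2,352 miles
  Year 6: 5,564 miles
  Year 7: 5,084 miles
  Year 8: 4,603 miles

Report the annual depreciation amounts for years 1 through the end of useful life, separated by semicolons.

$112,320; $63,921; $79,209; $189,540; $91,728; $216,996; $198,276; $179,517

Depreciable base = $1,317,007 − $185,500 = $1,131,507.
Rate = $1,131,507 / 29,013 miles = $39 per mile.
Year 1: 2,880 × $39 = $112,320. Book value $1,204,687.
Year 2: 1,639 × $39 = $63,921. Book value $1,140,766.
Year 3: 2,031 × $39 = $79,209. Book value $1,061,557.
Year 4: 4,860 × $39 = $189,540. Book value $872,017.
Year 5: 2,352 × $39 = $91,728. Book value $780,289.
Year 6: 5,564 × $39 = $216,996. Book value $563,293.
Year 7: 5,084 × $39 = $198,276. Book value $365,017.
Year 8: 4,603 × $39 = $179,517. Book value $185,500.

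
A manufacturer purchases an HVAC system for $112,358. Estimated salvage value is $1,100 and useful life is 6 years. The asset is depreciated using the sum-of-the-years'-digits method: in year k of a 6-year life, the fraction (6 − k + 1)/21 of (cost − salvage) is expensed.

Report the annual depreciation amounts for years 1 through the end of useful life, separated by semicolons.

$31,788; $26,490; $21,192; $15,894; $10,596; $5,298

Depreciable base = $112,358 − $1,100 = $111,258.
Sum of the years' digits = 6+5+4+3+2+1 = 21.
Year 1: $111,258 × 6/21 = $31,788. Book value $80,570.
Year 2: $111,258 × 5/21 = $26,490. Book value $54,080.
Year 3: $111,258 × 4/21 = $21,192. Book value $32,888.
Year 4: $111,258 × 3/21 = $15,894. Book value $16,994.
Year 5: $111,258 × 2/21 = $10,596. Book value $6,398.
Year 6: $111,258 × 1/21 = $5,298. Book value $1,100.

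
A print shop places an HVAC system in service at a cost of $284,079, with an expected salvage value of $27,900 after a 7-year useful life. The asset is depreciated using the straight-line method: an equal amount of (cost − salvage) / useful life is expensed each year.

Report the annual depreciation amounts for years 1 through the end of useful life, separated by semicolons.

$36,597; $36,597; $36,597; $36,597; $36,597; $36,597; $36,597

Depreciable base = $284,079 − $27,900 = $256,179.
Annual expense = $256,179 / 7 = $36,597.
End of year 1: book value $247,482.
End of year 2: book value $210,885.
End of year 3: book value $174,288.
End of year 4: book value $137,691.
End of year 5: book value $101,094.
End of year 6: book value $64,497.
End of year 7: book value $27,900.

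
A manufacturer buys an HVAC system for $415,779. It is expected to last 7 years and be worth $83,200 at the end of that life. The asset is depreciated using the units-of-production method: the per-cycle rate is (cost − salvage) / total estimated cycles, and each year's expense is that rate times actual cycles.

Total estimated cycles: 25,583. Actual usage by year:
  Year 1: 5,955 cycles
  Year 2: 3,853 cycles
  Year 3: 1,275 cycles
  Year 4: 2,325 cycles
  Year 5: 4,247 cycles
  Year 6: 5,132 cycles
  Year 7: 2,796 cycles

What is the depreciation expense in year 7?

Depreciable base = $415,779 − $83,200 = $332,579.
Rate = $332,579 / 25,583 cycles = $13 per cycle.
Year 1: 5,955 × $13 = $77,415. Book value $338,364.
Year 2: 3,853 × $13 = $50,089. Book value $288,275.
Year 3: 1,275 × $13 = $16,575. Book value $271,700.
Year 4: 2,325 × $13 = $30,225. Book value $241,475.
Year 5: 4,247 × $13 = $55,211. Book value $186,264.
Year 6: 5,132 × $13 = $66,716. Book value $119,548.
Year 7: 2,796 × $13 = $36,348. Book value $83,200.

$36,348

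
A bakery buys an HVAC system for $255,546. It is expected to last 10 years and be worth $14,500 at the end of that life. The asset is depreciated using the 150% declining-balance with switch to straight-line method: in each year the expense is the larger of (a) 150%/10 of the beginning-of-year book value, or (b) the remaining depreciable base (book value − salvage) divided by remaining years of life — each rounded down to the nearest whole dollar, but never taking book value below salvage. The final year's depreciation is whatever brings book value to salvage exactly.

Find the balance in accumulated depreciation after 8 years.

$201,490

Depreciable base = $255,546 − $14,500 = $241,046.
Year 1: DB = ⌊$255,546 × 150%/10⌋ = $38,331; SL = ⌊$241,046/10⌋ = $24,104 → take DB $38,331. Book value $217,215.
Year 2: DB = ⌊$217,215 × 150%/10⌋ = $32,582; SL = ⌊$202,715/9⌋ = $22,523 → take DB $32,582. Book value $184,633.
Year 3: DB = ⌊$184,633 × 150%/10⌋ = $27,694; SL = ⌊$170,133/8⌋ = $21,266 → take DB $27,694. Book value $156,939.
Year 4: DB = ⌊$156,939 × 150%/10⌋ = $23,540; SL = ⌊$142,439/7⌋ = $20,348 → take DB $23,540. Book value $133,399.
Year 5: DB = ⌊$133,399 × 150%/10⌋ = $20,009; SL = ⌊$118,899/6⌋ = $19,816 → take DB $20,009. Book value $113,390.
Year 6: DB = ⌊$113,390 × 150%/10⌋ = $17,008; SL = ⌊$98,890/5⌋ = $19,778 → take SL $19,778. Book value $93,612.
Year 7: DB = ⌊$93,612 × 150%/10⌋ = $14,041; SL = ⌊$79,112/4⌋ = $19,778 → take SL $19,778. Book value $73,834.
Year 8: DB = ⌊$73,834 × 150%/10⌋ = $11,075; SL = ⌊$59,334/3⌋ = $19,778 → take SL $19,778. Book value $54,056.
Accumulated through year 8 = $255,546 − $54,056 = $201,490.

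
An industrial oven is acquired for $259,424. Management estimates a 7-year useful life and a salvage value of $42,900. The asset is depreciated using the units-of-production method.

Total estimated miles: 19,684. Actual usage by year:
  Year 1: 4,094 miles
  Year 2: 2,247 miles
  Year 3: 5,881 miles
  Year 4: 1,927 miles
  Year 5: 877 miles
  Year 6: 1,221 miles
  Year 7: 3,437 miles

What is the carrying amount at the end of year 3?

$124,982

Depreciable base = $259,424 − $42,900 = $216,524.
Rate = $216,524 / 19,684 miles = $11 per mile.
Year 1: 4,094 × $11 = $45,034. Book value $214,390.
Year 2: 2,247 × $11 = $24,717. Book value $189,673.
Year 3: 5,881 × $11 = $64,691. Book value $124,982.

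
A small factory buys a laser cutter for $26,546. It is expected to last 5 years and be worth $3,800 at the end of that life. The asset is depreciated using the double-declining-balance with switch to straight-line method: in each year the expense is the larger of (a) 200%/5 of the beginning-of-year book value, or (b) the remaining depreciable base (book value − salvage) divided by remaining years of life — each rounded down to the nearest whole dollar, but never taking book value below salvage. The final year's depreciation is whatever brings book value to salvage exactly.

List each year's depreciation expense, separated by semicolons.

Depreciable base = $26,546 − $3,800 = $22,746.
Year 1: DB = ⌊$26,546 × 200%/5⌋ = $10,618; SL = ⌊$22,746/5⌋ = $4,549 → take DB $10,618. Book value $15,928.
Year 2: DB = ⌊$15,928 × 200%/5⌋ = $6,371; SL = ⌊$12,128/4⌋ = $3,032 → take DB $6,371. Book value $9,557.
Year 3: DB = ⌊$9,557 × 200%/5⌋ = $3,822; SL = ⌊$5,757/3⌋ = $1,919 → take DB $3,822. Book value $5,735.
Year 4: DB = ⌊$5,735 × 200%/5⌋ = $2,294; SL = ⌊$1,935/2⌋ = $967 → take DB $2,294, capped at $1,935. Book value $3,800.
Year 5 (final): $3,800 − $3,800 = $0. Book value $3,800.

$10,618; $6,371; $3,822; $1,935; $0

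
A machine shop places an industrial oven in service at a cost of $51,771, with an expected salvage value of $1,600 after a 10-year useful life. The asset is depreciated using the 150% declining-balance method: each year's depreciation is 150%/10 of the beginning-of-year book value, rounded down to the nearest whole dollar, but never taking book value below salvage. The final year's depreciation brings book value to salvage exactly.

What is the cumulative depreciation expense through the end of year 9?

Depreciable base = $51,771 − $1,600 = $50,171.
Year 1: ⌊$51,771 × 150%/10⌋ = $7,765. Book value $44,006.
Year 2: ⌊$44,006 × 150%/10⌋ = $6,600. Book value $37,406.
Year 3: ⌊$37,406 × 150%/10⌋ = $5,610. Book value $31,796.
Year 4: ⌊$31,796 × 150%/10⌋ = $4,769. Book value $27,027.
Year 5: ⌊$27,027 × 150%/10⌋ = $4,054. Book value $22,973.
Year 6: ⌊$22,973 × 150%/10⌋ = $3,445. Book value $19,528.
Year 7: ⌊$19,528 × 150%/10⌋ = $2,929. Book value $16,599.
Year 8: ⌊$16,599 × 150%/10⌋ = $2,489. Book value $14,110.
Year 9: ⌊$14,110 × 150%/10⌋ = $2,116. Book value $11,994.
Accumulated through year 9 = $51,771 − $11,994 = $39,777.

$39,777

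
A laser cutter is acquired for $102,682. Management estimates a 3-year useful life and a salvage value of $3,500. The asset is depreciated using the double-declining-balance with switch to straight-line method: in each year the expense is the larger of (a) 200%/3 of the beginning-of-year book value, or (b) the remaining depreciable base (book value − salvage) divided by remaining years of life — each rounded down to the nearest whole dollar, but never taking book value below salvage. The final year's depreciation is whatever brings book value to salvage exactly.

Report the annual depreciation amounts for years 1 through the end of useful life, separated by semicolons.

$68,454; $22,818; $7,910

Depreciable base = $102,682 − $3,500 = $99,182.
Year 1: DB = ⌊$102,682 × 200%/3⌋ = $68,454; SL = ⌊$99,182/3⌋ = $33,060 → take DB $68,454. Book value $34,228.
Year 2: DB = ⌊$34,228 × 200%/3⌋ = $22,818; SL = ⌊$30,728/2⌋ = $15,364 → take DB $22,818. Book value $11,410.
Year 3 (final): $11,410 − $3,500 = $7,910. Book value $3,500.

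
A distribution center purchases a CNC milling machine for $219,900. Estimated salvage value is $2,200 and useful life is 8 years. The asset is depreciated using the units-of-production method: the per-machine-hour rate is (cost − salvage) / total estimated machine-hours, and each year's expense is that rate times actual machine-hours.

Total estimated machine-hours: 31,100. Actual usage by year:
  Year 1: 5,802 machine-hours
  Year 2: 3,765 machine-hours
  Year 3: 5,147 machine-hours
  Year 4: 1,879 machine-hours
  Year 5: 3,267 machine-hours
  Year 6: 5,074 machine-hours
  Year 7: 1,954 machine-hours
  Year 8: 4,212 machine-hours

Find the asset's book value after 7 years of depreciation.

$31,684

Depreciable base = $219,900 − $2,200 = $217,700.
Rate = $217,700 / 31,100 machine-hours = $7 per machine-hour.
Year 1: 5,802 × $7 = $40,614. Book value $179,286.
Year 2: 3,765 × $7 = $26,355. Book value $152,931.
Year 3: 5,147 × $7 = $36,029. Book value $116,902.
Year 4: 1,879 × $7 = $13,153. Book value $103,749.
Year 5: 3,267 × $7 = $22,869. Book value $80,880.
Year 6: 5,074 × $7 = $35,518. Book value $45,362.
Year 7: 1,954 × $7 = $13,678. Book value $31,684.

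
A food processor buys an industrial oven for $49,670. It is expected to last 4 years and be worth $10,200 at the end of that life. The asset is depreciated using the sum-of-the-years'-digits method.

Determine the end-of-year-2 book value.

Depreciable base = $49,670 − $10,200 = $39,470.
Sum of the years' digits = 4+3+2+1 = 10.
Year 1: $39,470 × 4/10 = $15,788. Book value $33,882.
Year 2: $39,470 × 3/10 = $11,841. Book value $22,041.

$22,041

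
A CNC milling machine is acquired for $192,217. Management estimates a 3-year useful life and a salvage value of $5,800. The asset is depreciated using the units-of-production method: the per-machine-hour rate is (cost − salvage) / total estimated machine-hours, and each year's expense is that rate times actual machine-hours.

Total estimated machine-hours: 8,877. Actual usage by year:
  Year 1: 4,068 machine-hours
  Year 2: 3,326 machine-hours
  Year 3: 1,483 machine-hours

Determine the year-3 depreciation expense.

Depreciable base = $192,217 − $5,800 = $186,417.
Rate = $186,417 / 8,877 machine-hours = $21 per machine-hour.
Year 1: 4,068 × $21 = $85,428. Book value $106,789.
Year 2: 3,326 × $21 = $69,846. Book value $36,943.
Year 3: 1,483 × $21 = $31,143. Book value $5,800.

$31,143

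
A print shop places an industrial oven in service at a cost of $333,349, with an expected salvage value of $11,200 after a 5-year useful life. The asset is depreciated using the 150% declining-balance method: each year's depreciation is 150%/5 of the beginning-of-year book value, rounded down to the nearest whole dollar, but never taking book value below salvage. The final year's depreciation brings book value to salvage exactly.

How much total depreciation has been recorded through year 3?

$219,009

Depreciable base = $333,349 − $11,200 = $322,149.
Year 1: ⌊$333,349 × 150%/5⌋ = $100,004. Book value $233,345.
Year 2: ⌊$233,345 × 150%/5⌋ = $70,003. Book value $163,342.
Year 3: ⌊$163,342 × 150%/5⌋ = $49,002. Book value $114,340.
Accumulated through year 3 = $333,349 − $114,340 = $219,009.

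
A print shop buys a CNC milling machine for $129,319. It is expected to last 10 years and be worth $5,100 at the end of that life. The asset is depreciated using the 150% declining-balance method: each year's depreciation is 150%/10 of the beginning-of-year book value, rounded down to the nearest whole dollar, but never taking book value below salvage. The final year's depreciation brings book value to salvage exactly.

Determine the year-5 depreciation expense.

$10,126

Depreciable base = $129,319 − $5,100 = $124,219.
Year 1: ⌊$129,319 × 150%/10⌋ = $19,397. Book value $109,922.
Year 2: ⌊$109,922 × 150%/10⌋ = $16,488. Book value $93,434.
Year 3: ⌊$93,434 × 150%/10⌋ = $14,015. Book value $79,419.
Year 4: ⌊$79,419 × 150%/10⌋ = $11,912. Book value $67,507.
Year 5: ⌊$67,507 × 150%/10⌋ = $10,126. Book value $57,381.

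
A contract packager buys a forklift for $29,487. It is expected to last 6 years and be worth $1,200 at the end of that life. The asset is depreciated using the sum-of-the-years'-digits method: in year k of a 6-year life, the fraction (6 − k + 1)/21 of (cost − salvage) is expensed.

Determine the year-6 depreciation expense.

Depreciable base = $29,487 − $1,200 = $28,287.
Sum of the years' digits = 6+5+4+3+2+1 = 21.
Year 1: $28,287 × 6/21 = $8,082. Book value $21,405.
Year 2: $28,287 × 5/21 = $6,735. Book value $14,670.
Year 3: $28,287 × 4/21 = $5,388. Book value $9,282.
Year 4: $28,287 × 3/21 = $4,041. Book value $5,241.
Year 5: $28,287 × 2/21 = $2,694. Book value $2,547.
Year 6: $28,287 × 1/21 = $1,347. Book value $1,200.

$1,347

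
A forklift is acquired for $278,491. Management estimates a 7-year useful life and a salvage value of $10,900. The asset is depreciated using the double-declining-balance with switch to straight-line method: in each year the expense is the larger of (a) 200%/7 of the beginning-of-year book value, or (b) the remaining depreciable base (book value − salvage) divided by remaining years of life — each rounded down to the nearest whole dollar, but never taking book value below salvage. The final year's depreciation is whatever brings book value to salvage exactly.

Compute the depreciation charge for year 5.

Depreciable base = $278,491 − $10,900 = $267,591.
Year 1: DB = ⌊$278,491 × 200%/7⌋ = $79,568; SL = ⌊$267,591/7⌋ = $38,227 → take DB $79,568. Book value $198,923.
Year 2: DB = ⌊$198,923 × 200%/7⌋ = $56,835; SL = ⌊$188,023/6⌋ = $31,337 → take DB $56,835. Book value $142,088.
Year 3: DB = ⌊$142,088 × 200%/7⌋ = $40,596; SL = ⌊$131,188/5⌋ = $26,237 → take DB $40,596. Book value $101,492.
Year 4: DB = ⌊$101,492 × 200%/7⌋ = $28,997; SL = ⌊$90,592/4⌋ = $22,648 → take DB $28,997. Book value $72,495.
Year 5: DB = ⌊$72,495 × 200%/7⌋ = $20,712; SL = ⌊$61,595/3⌋ = $20,531 → take DB $20,712. Book value $51,783.

$20,712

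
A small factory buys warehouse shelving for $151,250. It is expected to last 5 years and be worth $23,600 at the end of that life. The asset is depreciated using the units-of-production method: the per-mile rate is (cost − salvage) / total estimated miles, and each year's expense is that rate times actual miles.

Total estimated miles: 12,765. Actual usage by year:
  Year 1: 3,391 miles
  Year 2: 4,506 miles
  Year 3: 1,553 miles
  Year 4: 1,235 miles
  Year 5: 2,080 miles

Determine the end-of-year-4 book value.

Depreciable base = $151,250 − $23,600 = $127,650.
Rate = $127,650 / 12,765 miles = $10 per mile.
Year 1: 3,391 × $10 = $33,910. Book value $117,340.
Year 2: 4,506 × $10 = $45,060. Book value $72,280.
Year 3: 1,553 × $10 = $15,530. Book value $56,750.
Year 4: 1,235 × $10 = $12,350. Book value $44,400.

$44,400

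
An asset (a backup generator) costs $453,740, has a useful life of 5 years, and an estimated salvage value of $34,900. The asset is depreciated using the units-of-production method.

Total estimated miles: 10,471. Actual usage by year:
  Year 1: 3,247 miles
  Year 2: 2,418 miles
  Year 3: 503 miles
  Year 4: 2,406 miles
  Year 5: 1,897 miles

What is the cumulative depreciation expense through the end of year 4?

$342,960

Depreciable base = $453,740 − $34,900 = $418,840.
Rate = $418,840 / 10,471 miles = $40 per mile.
Year 1: 3,247 × $40 = $129,880. Book value $323,860.
Year 2: 2,418 × $40 = $96,720. Book value $227,140.
Year 3: 503 × $40 = $20,120. Book value $207,020.
Year 4: 2,406 × $40 = $96,240. Book value $110,780.
Accumulated through year 4 = $453,740 − $110,780 = $342,960.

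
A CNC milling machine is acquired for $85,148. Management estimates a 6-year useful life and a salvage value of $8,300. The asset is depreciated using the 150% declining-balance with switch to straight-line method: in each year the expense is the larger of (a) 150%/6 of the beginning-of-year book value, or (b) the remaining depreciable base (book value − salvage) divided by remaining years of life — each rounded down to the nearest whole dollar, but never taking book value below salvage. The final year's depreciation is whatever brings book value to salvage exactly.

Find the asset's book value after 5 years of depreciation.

Depreciable base = $85,148 − $8,300 = $76,848.
Year 1: DB = ⌊$85,148 × 150%/6⌋ = $21,287; SL = ⌊$76,848/6⌋ = $12,808 → take DB $21,287. Book value $63,861.
Year 2: DB = ⌊$63,861 × 150%/6⌋ = $15,965; SL = ⌊$55,561/5⌋ = $11,112 → take DB $15,965. Book value $47,896.
Year 3: DB = ⌊$47,896 × 150%/6⌋ = $11,974; SL = ⌊$39,596/4⌋ = $9,899 → take DB $11,974. Book value $35,922.
Year 4: DB = ⌊$35,922 × 150%/6⌋ = $8,980; SL = ⌊$27,622/3⌋ = $9,207 → take SL $9,207. Book value $26,715.
Year 5: DB = ⌊$26,715 × 150%/6⌋ = $6,678; SL = ⌊$18,415/2⌋ = $9,207 → take SL $9,207. Book value $17,508.

$17,508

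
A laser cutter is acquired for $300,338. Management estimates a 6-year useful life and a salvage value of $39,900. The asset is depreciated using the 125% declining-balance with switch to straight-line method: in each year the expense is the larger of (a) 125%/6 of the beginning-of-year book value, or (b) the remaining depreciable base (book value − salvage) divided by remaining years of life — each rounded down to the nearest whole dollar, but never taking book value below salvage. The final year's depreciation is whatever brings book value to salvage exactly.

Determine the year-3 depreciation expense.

Depreciable base = $300,338 − $39,900 = $260,438.
Year 1: DB = ⌊$300,338 × 125%/6⌋ = $62,570; SL = ⌊$260,438/6⌋ = $43,406 → take DB $62,570. Book value $237,768.
Year 2: DB = ⌊$237,768 × 125%/6⌋ = $49,535; SL = ⌊$197,868/5⌋ = $39,573 → take DB $49,535. Book value $188,233.
Year 3: DB = ⌊$188,233 × 125%/6⌋ = $39,215; SL = ⌊$148,333/4⌋ = $37,083 → take DB $39,215. Book value $149,018.

$39,215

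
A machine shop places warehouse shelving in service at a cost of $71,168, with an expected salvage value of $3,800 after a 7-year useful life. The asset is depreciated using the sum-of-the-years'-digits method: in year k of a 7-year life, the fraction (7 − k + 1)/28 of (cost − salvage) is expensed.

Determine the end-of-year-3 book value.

Depreciable base = $71,168 − $3,800 = $67,368.
Sum of the years' digits = 7+6+5+4+3+2+1 = 28.
Year 1: $67,368 × 7/28 = $16,842. Book value $54,326.
Year 2: $67,368 × 6/28 = $14,436. Book value $39,890.
Year 3: $67,368 × 5/28 = $12,030. Book value $27,860.

$27,860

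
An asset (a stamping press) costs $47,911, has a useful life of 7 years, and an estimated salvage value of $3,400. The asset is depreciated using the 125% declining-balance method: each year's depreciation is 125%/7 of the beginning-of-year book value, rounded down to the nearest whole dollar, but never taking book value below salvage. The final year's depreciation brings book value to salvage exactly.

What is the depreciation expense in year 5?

Depreciable base = $47,911 − $3,400 = $44,511.
Year 1: ⌊$47,911 × 125%/7⌋ = $8,555. Book value $39,356.
Year 2: ⌊$39,356 × 125%/7⌋ = $7,027. Book value $32,329.
Year 3: ⌊$32,329 × 125%/7⌋ = $5,773. Book value $26,556.
Year 4: ⌊$26,556 × 125%/7⌋ = $4,742. Book value $21,814.
Year 5: ⌊$21,814 × 125%/7⌋ = $3,895. Book value $17,919.

$3,895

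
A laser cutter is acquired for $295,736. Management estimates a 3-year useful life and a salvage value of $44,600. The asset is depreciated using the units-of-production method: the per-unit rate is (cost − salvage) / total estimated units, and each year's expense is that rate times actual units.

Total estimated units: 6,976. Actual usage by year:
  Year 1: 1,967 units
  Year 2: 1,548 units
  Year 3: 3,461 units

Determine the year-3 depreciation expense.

Depreciable base = $295,736 − $44,600 = $251,136.
Rate = $251,136 / 6,976 units = $36 per unit.
Year 1: 1,967 × $36 = $70,812. Book value $224,924.
Year 2: 1,548 × $36 = $55,728. Book value $169,196.
Year 3: 3,461 × $36 = $124,596. Book value $44,600.

$124,596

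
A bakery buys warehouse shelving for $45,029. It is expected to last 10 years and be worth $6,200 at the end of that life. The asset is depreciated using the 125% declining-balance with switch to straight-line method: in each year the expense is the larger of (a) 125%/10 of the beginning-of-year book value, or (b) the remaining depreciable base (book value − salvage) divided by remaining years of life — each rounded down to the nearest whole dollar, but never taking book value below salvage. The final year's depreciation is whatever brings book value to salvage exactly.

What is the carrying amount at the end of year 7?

$16,299

Depreciable base = $45,029 − $6,200 = $38,829.
Year 1: DB = ⌊$45,029 × 125%/10⌋ = $5,628; SL = ⌊$38,829/10⌋ = $3,882 → take DB $5,628. Book value $39,401.
Year 2: DB = ⌊$39,401 × 125%/10⌋ = $4,925; SL = ⌊$33,201/9⌋ = $3,689 → take DB $4,925. Book value $34,476.
Year 3: DB = ⌊$34,476 × 125%/10⌋ = $4,309; SL = ⌊$28,276/8⌋ = $3,534 → take DB $4,309. Book value $30,167.
Year 4: DB = ⌊$30,167 × 125%/10⌋ = $3,770; SL = ⌊$23,967/7⌋ = $3,423 → take DB $3,770. Book value $26,397.
Year 5: DB = ⌊$26,397 × 125%/10⌋ = $3,299; SL = ⌊$20,197/6⌋ = $3,366 → take SL $3,366. Book value $23,031.
Year 6: DB = ⌊$23,031 × 125%/10⌋ = $2,878; SL = ⌊$16,831/5⌋ = $3,366 → take SL $3,366. Book value $19,665.
Year 7: DB = ⌊$19,665 × 125%/10⌋ = $2,458; SL = ⌊$13,465/4⌋ = $3,366 → take SL $3,366. Book value $16,299.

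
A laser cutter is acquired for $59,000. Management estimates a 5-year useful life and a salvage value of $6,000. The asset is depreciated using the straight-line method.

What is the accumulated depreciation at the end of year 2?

Depreciable base = $59,000 − $6,000 = $53,000.
Annual expense = $53,000 / 5 = $10,600.
End of year 1: book value $48,400.
End of year 2: book value $37,800.
Accumulated through year 2 = $59,000 − $37,800 = $21,200.

$21,200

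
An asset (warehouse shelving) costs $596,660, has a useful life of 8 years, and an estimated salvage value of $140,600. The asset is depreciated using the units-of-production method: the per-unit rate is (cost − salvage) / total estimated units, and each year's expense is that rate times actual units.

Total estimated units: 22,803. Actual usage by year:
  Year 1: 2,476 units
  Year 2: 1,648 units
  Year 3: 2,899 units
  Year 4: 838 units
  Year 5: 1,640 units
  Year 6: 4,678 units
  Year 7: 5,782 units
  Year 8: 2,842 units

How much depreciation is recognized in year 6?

Depreciable base = $596,660 − $140,600 = $456,060.
Rate = $456,060 / 22,803 units = $20 per unit.
Year 1: 2,476 × $20 = $49,520. Book value $547,140.
Year 2: 1,648 × $20 = $32,960. Book value $514,180.
Year 3: 2,899 × $20 = $57,980. Book value $456,200.
Year 4: 838 × $20 = $16,760. Book value $439,440.
Year 5: 1,640 × $20 = $32,800. Book value $406,640.
Year 6: 4,678 × $20 = $93,560. Book value $313,080.

$93,560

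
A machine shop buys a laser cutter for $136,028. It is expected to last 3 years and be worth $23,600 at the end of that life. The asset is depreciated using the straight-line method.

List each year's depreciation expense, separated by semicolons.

Depreciable base = $136,028 − $23,600 = $112,428.
Annual expense = $112,428 / 3 = $37,476.
End of year 1: book value $98,552.
End of year 2: book value $61,076.
End of year 3: book value $23,600.

$37,476; $37,476; $37,476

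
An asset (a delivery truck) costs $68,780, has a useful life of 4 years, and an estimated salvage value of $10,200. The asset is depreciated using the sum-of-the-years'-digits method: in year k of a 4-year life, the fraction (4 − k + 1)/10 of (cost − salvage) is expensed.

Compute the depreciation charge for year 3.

$11,716

Depreciable base = $68,780 − $10,200 = $58,580.
Sum of the years' digits = 4+3+2+1 = 10.
Year 1: $58,580 × 4/10 = $23,432. Book value $45,348.
Year 2: $58,580 × 3/10 = $17,574. Book value $27,774.
Year 3: $58,580 × 2/10 = $11,716. Book value $16,058.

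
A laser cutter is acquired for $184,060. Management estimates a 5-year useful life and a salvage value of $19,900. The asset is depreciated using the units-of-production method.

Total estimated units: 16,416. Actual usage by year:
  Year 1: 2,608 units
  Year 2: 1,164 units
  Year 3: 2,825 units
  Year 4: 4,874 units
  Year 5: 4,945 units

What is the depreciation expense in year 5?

$49,450

Depreciable base = $184,060 − $19,900 = $164,160.
Rate = $164,160 / 16,416 units = $10 per unit.
Year 1: 2,608 × $10 = $26,080. Book value $157,980.
Year 2: 1,164 × $10 = $11,640. Book value $146,340.
Year 3: 2,825 × $10 = $28,250. Book value $118,090.
Year 4: 4,874 × $10 = $48,740. Book value $69,350.
Year 5: 4,945 × $10 = $49,450. Book value $19,900.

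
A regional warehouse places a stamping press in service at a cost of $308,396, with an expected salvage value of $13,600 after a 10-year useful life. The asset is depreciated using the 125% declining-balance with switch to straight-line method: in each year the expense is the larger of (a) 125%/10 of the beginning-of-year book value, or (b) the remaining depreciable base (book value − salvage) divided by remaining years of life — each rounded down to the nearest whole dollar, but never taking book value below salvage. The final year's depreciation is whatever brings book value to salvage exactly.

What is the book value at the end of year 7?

Depreciable base = $308,396 − $13,600 = $294,796.
Year 1: DB = ⌊$308,396 × 125%/10⌋ = $38,549; SL = ⌊$294,796/10⌋ = $29,479 → take DB $38,549. Book value $269,847.
Year 2: DB = ⌊$269,847 × 125%/10⌋ = $33,730; SL = ⌊$256,247/9⌋ = $28,471 → take DB $33,730. Book value $236,117.
Year 3: DB = ⌊$236,117 × 125%/10⌋ = $29,514; SL = ⌊$222,517/8⌋ = $27,814 → take DB $29,514. Book value $206,603.
Year 4: DB = ⌊$206,603 × 125%/10⌋ = $25,825; SL = ⌊$193,003/7⌋ = $27,571 → take SL $27,571. Book value $179,032.
Year 5: DB = ⌊$179,032 × 125%/10⌋ = $22,379; SL = ⌊$165,432/6⌋ = $27,572 → take SL $27,572. Book value $151,460.
Year 6: DB = ⌊$151,460 × 125%/10⌋ = $18,932; SL = ⌊$137,860/5⌋ = $27,572 → take SL $27,572. Book value $123,888.
Year 7: DB = ⌊$123,888 × 125%/10⌋ = $15,486; SL = ⌊$110,288/4⌋ = $27,572 → take SL $27,572. Book value $96,316.

$96,316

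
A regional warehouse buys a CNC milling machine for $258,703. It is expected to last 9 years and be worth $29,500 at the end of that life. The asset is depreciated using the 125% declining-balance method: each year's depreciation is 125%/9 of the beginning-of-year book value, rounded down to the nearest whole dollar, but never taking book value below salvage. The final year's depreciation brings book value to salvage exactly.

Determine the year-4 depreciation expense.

Depreciable base = $258,703 − $29,500 = $229,203.
Year 1: ⌊$258,703 × 125%/9⌋ = $35,930. Book value $222,773.
Year 2: ⌊$222,773 × 125%/9⌋ = $30,940. Book value $191,833.
Year 3: ⌊$191,833 × 125%/9⌋ = $26,643. Book value $165,190.
Year 4: ⌊$165,190 × 125%/9⌋ = $22,943. Book value $142,247.

$22,943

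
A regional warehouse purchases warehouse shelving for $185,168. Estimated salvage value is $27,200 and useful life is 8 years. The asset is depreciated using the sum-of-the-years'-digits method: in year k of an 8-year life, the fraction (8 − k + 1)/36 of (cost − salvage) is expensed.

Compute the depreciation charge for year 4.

Depreciable base = $185,168 − $27,200 = $157,968.
Sum of the years' digits = 8+7+6+5+4+3+2+1 = 36.
Year 1: $157,968 × 8/36 = $35,104. Book value $150,064.
Year 2: $157,968 × 7/36 = $30,716. Book value $119,348.
Year 3: $157,968 × 6/36 = $26,328. Book value $93,020.
Year 4: $157,968 × 5/36 = $21,940. Book value $71,080.

$21,940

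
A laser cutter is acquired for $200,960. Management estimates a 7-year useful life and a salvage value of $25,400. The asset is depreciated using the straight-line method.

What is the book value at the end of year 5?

$75,560

Depreciable base = $200,960 − $25,400 = $175,560.
Annual expense = $175,560 / 7 = $25,080.
End of year 1: book value $175,880.
End of year 2: book value $150,800.
End of year 3: book value $125,720.
End of year 4: book value $100,640.
End of year 5: book value $75,560.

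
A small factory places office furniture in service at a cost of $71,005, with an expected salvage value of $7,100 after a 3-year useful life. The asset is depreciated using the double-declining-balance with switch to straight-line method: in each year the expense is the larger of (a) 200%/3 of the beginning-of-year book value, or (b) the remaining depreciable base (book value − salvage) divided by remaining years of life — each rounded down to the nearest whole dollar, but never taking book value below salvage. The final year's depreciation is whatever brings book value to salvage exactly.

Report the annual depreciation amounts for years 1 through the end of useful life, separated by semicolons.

Depreciable base = $71,005 − $7,100 = $63,905.
Year 1: DB = ⌊$71,005 × 200%/3⌋ = $47,336; SL = ⌊$63,905/3⌋ = $21,301 → take DB $47,336. Book value $23,669.
Year 2: DB = ⌊$23,669 × 200%/3⌋ = $15,779; SL = ⌊$16,569/2⌋ = $8,284 → take DB $15,779. Book value $7,890.
Year 3 (final): $7,890 − $7,100 = $790. Book value $7,100.

$47,336; $15,779; $790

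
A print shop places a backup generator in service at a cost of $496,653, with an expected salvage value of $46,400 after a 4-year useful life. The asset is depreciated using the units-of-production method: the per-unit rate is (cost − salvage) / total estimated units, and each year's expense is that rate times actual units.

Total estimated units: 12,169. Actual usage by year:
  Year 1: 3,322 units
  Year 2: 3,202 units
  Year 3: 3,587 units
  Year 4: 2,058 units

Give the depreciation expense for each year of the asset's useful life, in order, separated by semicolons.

Depreciable base = $496,653 − $46,400 = $450,253.
Rate = $450,253 / 12,169 units = $37 per unit.
Year 1: 3,322 × $37 = $122,914. Book value $373,739.
Year 2: 3,202 × $37 = $118,474. Book value $255,265.
Year 3: 3,587 × $37 = $132,719. Book value $122,546.
Year 4: 2,058 × $37 = $76,146. Book value $46,400.

$122,914; $118,474; $132,719; $76,146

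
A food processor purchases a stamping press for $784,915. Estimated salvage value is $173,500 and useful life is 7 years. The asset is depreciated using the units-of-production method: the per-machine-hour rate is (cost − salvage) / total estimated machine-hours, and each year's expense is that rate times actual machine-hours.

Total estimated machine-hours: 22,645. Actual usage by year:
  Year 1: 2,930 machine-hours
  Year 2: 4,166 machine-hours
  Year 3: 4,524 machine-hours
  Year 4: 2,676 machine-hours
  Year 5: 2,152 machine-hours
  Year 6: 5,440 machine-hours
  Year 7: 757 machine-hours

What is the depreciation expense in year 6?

$146,880

Depreciable base = $784,915 − $173,500 = $611,415.
Rate = $611,415 / 22,645 machine-hours = $27 per machine-hour.
Year 1: 2,930 × $27 = $79,110. Book value $705,805.
Year 2: 4,166 × $27 = $112,482. Book value $593,323.
Year 3: 4,524 × $27 = $122,148. Book value $471,175.
Year 4: 2,676 × $27 = $72,252. Book value $398,923.
Year 5: 2,152 × $27 = $58,104. Book value $340,819.
Year 6: 5,440 × $27 = $146,880. Book value $193,939.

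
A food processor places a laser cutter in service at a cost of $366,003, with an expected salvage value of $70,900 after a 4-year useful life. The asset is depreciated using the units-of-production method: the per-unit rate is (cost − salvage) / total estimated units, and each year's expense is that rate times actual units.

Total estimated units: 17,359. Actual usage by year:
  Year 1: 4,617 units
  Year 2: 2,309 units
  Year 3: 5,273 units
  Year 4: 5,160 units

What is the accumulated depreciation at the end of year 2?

Depreciable base = $366,003 − $70,900 = $295,103.
Rate = $295,103 / 17,359 units = $17 per unit.
Year 1: 4,617 × $17 = $78,489. Book value $287,514.
Year 2: 2,309 × $17 = $39,253. Book value $248,261.
Accumulated through year 2 = $366,003 − $248,261 = $117,742.

$117,742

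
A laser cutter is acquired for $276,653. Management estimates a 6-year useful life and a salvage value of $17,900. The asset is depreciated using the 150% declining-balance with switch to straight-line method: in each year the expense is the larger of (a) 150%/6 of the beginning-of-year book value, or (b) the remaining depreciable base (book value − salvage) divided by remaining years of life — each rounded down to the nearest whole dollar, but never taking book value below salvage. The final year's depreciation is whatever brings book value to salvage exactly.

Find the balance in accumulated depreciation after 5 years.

Depreciable base = $276,653 − $17,900 = $258,753.
Year 1: DB = ⌊$276,653 × 150%/6⌋ = $69,163; SL = ⌊$258,753/6⌋ = $43,125 → take DB $69,163. Book value $207,490.
Year 2: DB = ⌊$207,490 × 150%/6⌋ = $51,872; SL = ⌊$189,590/5⌋ = $37,918 → take DB $51,872. Book value $155,618.
Year 3: DB = ⌊$155,618 × 150%/6⌋ = $38,904; SL = ⌊$137,718/4⌋ = $34,429 → take DB $38,904. Book value $116,714.
Year 4: DB = ⌊$116,714 × 150%/6⌋ = $29,178; SL = ⌊$98,814/3⌋ = $32,938 → take SL $32,938. Book value $83,776.
Year 5: DB = ⌊$83,776 × 150%/6⌋ = $20,944; SL = ⌊$65,876/2⌋ = $32,938 → take SL $32,938. Book value $50,838.
Accumulated through year 5 = $276,653 − $50,838 = $225,815.

$225,815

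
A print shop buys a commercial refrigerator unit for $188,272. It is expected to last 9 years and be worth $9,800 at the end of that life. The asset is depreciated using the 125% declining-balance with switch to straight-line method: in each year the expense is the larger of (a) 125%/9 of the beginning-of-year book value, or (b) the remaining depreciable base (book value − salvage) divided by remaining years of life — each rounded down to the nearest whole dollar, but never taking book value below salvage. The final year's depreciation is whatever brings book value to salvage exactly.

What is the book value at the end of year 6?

Depreciable base = $188,272 − $9,800 = $178,472.
Year 1: DB = ⌊$188,272 × 125%/9⌋ = $26,148; SL = ⌊$178,472/9⌋ = $19,830 → take DB $26,148. Book value $162,124.
Year 2: DB = ⌊$162,124 × 125%/9⌋ = $22,517; SL = ⌊$152,324/8⌋ = $19,040 → take DB $22,517. Book value $139,607.
Year 3: DB = ⌊$139,607 × 125%/9⌋ = $19,389; SL = ⌊$129,807/7⌋ = $18,543 → take DB $19,389. Book value $120,218.
Year 4: DB = ⌊$120,218 × 125%/9⌋ = $16,696; SL = ⌊$110,418/6⌋ = $18,403 → take SL $18,403. Book value $101,815.
Year 5: DB = ⌊$101,815 × 125%/9⌋ = $14,140; SL = ⌊$92,015/5⌋ = $18,403 → take SL $18,403. Book value $83,412.
Year 6: DB = ⌊$83,412 × 125%/9⌋ = $11,585; SL = ⌊$73,612/4⌋ = $18,403 → take SL $18,403. Book value $65,009.

$65,009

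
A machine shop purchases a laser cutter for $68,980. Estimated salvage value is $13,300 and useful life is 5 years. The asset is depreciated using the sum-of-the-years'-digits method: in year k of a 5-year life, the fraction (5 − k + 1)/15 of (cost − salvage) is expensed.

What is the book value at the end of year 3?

Depreciable base = $68,980 − $13,300 = $55,680.
Sum of the years' digits = 5+4+3+2+1 = 15.
Year 1: $55,680 × 5/15 = $18,560. Book value $50,420.
Year 2: $55,680 × 4/15 = $14,848. Book value $35,572.
Year 3: $55,680 × 3/15 = $11,136. Book value $24,436.

$24,436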